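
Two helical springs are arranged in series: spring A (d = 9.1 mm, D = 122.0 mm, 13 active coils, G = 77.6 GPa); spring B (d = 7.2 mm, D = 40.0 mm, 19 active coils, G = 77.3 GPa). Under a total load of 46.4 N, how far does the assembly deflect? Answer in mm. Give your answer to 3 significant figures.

k_A = Gd⁴/(8D³N_a) = (77.6×10³)(9.1⁴)/(8·122.0³·13) = 2.8178 N/mm
k_B = Gd⁴/(8D³N_a) = (77.3×10³)(7.2⁴)/(8·40.0³·19) = 21.354 N/mm
Series: 1/k_eq = 1/2.8178 + 1/21.354 = 0.40171; k_eq = 2.4893 N/mm
δ = F/k_eq = 46.4/2.4893 = 18.639 mm

18.6 mm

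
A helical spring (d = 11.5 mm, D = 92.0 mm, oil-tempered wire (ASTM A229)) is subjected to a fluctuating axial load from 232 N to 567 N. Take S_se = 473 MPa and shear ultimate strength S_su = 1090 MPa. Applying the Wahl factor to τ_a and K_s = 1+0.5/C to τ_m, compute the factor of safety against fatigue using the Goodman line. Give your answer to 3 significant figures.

8.03

C = D/d = 92.0/11.5 = 8.0000; K_W = (4C−1)/(4C−4)+0.615/C = 1.1840; K_s = 1+0.5/C = 1.0625
F_a = (F_max−F_min)/2 = 167.5 N; F_m = (F_max+F_min)/2 = 399.5 N
τ_a = K_W·8F_aD/(πd³) = 1.1840 × 25.802 = 30.55 MPa
τ_m = K_s·8F_mD/(πd³) = 1.0625 × 61.539 = 65.385 MPa
Goodman: 1/n_f = τ_a/S_se + τ_m/S_su = 30.55/473 + 65.385/1090 = 0.06459 + 0.05999 = 0.12457
n_f = 1/0.12457 = 8.027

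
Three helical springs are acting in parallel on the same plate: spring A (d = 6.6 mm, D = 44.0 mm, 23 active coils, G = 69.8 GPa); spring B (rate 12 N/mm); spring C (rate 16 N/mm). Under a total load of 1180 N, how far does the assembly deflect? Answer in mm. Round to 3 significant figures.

32.4 mm

k_A = Gd⁴/(8D³N_a) = (69.8×10³)(6.6⁴)/(8·44.0³·23) = 8.45 N/mm
Parallel: k_eq = 8.45 + 12 + 16 = 36.45 N/mm
δ = F/k_eq = 1180/36.45 = 32.373 mm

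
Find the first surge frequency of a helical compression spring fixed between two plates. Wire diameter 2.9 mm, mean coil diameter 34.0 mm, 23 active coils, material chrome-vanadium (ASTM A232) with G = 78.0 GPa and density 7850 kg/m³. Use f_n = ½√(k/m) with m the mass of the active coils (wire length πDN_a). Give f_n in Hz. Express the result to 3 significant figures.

k = Gd⁴/(8D³N_a) = (78.0×10³)(2.9⁴)/(8·34.0³·23) = 0.76284 N/mm = 762.84 N/m
Wire length L = πDN_a = π·34.0·23 = 2456.7 mm
m = ρ·(πd²/4)·L = 7850 × 6.6052×10⁻⁶ m² × 2.4567 m = 0.12738 kg
f_n = ½√(k/m) = 0.5·√(762.84/0.12738) = 0.5·√(5988.5) = 38.693 Hz

38.7 Hz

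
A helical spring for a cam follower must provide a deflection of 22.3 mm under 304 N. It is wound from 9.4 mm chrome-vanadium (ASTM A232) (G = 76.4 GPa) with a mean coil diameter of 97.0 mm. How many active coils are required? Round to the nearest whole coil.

6

Required rate k = F/δ = 304/22.3 = 13.632 N/mm
N_a = Gd⁴/(8D³k) = (76.4×10³ × 9.4⁴)/(8 × 97.0³ × 13.632)
    = 5.96492e+08 / 9.95346e+07 = 5.993 → 6 coils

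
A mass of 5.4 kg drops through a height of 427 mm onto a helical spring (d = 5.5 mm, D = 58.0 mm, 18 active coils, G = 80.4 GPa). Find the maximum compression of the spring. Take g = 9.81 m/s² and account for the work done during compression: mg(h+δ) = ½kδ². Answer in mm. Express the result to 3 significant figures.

k = Gd⁴/(8D³N_a) = (80.4×10³)(5.5⁴)/(8·58.0³·18) = 2.6185 N/mm
W = mg = 5.4 × 9.81 = 52.974 N
½kδ² − Wδ − Wh = 0 → δ = (W + √(W² + 2kWh))/k
δ = (52.974 + √(2806.2 + 118463))/2.6185 = (52.974 + 348.24)/2.6185 = 153.22 mm

153 mm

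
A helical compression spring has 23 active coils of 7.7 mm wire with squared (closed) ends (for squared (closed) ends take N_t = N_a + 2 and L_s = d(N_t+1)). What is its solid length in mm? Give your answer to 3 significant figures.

200 mm

squared (closed) ends: N_t = N_a + 2 = 23 + 2 = 25
L_s = d·(N_t+1) = 7.7 × 26 = 200.2 mm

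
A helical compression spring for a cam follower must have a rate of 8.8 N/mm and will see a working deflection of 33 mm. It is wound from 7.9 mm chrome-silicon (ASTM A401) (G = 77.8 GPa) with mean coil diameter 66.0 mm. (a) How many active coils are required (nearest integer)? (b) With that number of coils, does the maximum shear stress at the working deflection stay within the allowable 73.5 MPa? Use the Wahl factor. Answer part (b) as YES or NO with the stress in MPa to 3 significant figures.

(a) 15 coils; (b) NO, τ_max = 116 MPa

N_a = Gd⁴/(8D³k) = (77.8×10³)(7.9⁴)/(8·66.0³·8.8) = 14.97 → N_a = 15
Actual rate k = Gd⁴/(8D³·15) = 8.7836 N/mm
Working load F = kδ = 8.7836·33 = 289.86 N
C = 66.0/7.9 = 8.3544; K_W = (4C−1)/(4C−4)+0.615/C = 1.1756
τ_max = K_W·8FD/(πd³) = 1.1756·98.808 = 116.16 MPa
τ_max > 73.5 MPa → exceeds allowable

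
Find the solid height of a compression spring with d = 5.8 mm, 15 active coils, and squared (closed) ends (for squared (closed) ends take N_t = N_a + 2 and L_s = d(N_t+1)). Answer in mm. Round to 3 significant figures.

104 mm

squared (closed) ends: N_t = N_a + 2 = 15 + 2 = 17
L_s = d·(N_t+1) = 5.8 × 18 = 104.4 mm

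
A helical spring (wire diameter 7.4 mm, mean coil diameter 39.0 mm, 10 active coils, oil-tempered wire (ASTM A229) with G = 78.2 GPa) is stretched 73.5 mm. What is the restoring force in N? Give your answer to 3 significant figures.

k = Gd⁴/(8D³N_a) = (78.2×10³)(7.4⁴)/(8·39.0³·10) = 49.414 N/mm
F = k·δ = 49.414 × 73.5 = 3631.9 N

3630 N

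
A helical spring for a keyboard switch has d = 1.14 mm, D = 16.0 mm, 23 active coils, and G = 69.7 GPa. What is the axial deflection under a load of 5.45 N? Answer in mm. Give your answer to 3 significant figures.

k = Gd⁴/(8D³N_a) = (69.7×10³)(1.14⁴)/(8·16.0³·23) = 0.1562 N/mm
δ = F/k = 5.45 / 0.1562 = 34.892 mm

34.9 mm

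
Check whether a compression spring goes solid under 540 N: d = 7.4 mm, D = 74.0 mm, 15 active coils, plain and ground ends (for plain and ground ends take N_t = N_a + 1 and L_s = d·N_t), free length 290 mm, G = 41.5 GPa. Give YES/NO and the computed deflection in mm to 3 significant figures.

YES, δ = 211 mm

k = Gd⁴/(8D³N_a) = (41.5×10³)(7.4⁴)/(8·74.0³·15) = 2.5592 N/mm
N_t = 16; L_s = 7.4·16 = 118.4 mm; δ_solid = L₀ − L_s = 290 − 118.4 = 171.6 mm
δ = F/k = 540/2.5592 = 211.01 mm
δ ≥ δ_solid → spring goes solid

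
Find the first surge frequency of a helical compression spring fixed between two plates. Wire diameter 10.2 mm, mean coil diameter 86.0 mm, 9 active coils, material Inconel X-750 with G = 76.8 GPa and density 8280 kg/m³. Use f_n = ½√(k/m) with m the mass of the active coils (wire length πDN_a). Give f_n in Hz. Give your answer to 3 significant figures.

52.5 Hz

k = Gd⁴/(8D³N_a) = (76.8×10³)(10.2⁴)/(8·86.0³·9) = 18.152 N/mm = 18152 N/m
Wire length L = πDN_a = π·86.0·9 = 2431.6 mm
m = ρ·(πd²/4)·L = 8280 × 81.713×10⁻⁶ m² × 2.4316 m = 1.6452 kg
f_n = ½√(k/m) = 0.5·√(18152/1.6452) = 0.5·√(11034) = 52.521 Hz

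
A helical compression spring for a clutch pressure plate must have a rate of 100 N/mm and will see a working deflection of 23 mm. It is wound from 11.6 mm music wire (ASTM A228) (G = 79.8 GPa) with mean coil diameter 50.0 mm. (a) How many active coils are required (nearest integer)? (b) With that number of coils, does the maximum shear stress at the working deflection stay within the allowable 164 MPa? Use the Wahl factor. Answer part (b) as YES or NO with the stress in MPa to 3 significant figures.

(a) 14 coils; (b) NO, τ_max = 265 MPa

N_a = Gd⁴/(8D³k) = (79.8×10³)(11.6⁴)/(8·50.0³·100) = 14.45 → N_a = 14
Actual rate k = Gd⁴/(8D³·14) = 103.21 N/mm
Working load F = kδ = 103.21·23 = 2373.7 N
C = 50.0/11.6 = 4.3103; K_W = (4C−1)/(4C−4)+0.615/C = 1.3692
τ_max = K_W·8FD/(πd³) = 1.3692·193.63 = 265.13 MPa
τ_max > 164 MPa → exceeds allowable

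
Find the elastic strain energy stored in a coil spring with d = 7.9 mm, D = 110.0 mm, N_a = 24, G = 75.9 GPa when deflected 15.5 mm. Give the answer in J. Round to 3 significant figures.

0.139 J

k = Gd⁴/(8D³N_a) = (75.9×10³)(7.9⁴)/(8·110.0³·24) = 1.1568 N/mm
U = ½kδ² = 0.5 × 1.1568 × 15.5² = 138.96 N·mm = 0.13896 J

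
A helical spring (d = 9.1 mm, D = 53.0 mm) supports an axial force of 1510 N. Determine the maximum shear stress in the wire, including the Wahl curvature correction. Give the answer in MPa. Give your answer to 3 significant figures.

341 MPa

Spring index C = D/d = 53.0/9.1 = 5.8242
K_W = (4C−1)/(4C−4) + 0.615/C = 22.297/19.297 + 0.1056 = 1.2611
τ₀ = 8FD/(πd³) = 8·1510·53.0/(π·9.1³) = 640240/2367.4 = 270.44 MPa
τ_max = K·τ₀ = 1.2611 × 270.44 = 341.04 MPa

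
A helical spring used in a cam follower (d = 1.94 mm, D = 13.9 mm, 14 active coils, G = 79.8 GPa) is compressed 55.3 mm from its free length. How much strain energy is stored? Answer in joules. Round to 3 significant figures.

5.75 J

k = Gd⁴/(8D³N_a) = (79.8×10³)(1.94⁴)/(8·13.9³·14) = 3.7579 N/mm
U = ½kδ² = 0.5 × 3.7579 × 55.3² = 5746 N·mm = 5.746 J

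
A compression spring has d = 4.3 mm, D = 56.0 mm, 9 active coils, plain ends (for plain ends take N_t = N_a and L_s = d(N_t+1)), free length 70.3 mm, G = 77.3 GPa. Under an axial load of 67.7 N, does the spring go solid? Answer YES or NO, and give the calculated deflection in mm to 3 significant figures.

YES, δ = 32.4 mm

k = Gd⁴/(8D³N_a) = (77.3×10³)(4.3⁴)/(8·56.0³·9) = 2.0901 N/mm
N_t = 9; L_s = 4.3·10 = 43 mm; δ_solid = L₀ − L_s = 70.3 − 43 = 27.3 mm
δ = F/k = 67.7/2.0901 = 32.392 mm
δ ≥ δ_solid → spring goes solid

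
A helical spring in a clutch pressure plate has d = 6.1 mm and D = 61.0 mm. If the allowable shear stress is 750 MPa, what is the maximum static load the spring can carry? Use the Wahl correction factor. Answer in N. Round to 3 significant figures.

C = D/d = 61.0/6.1 = 10.0000
K_W = (4C−1)/(4C−4) + 0.615/C = 39.000/36.000 + 0.0615 = 1.1448
τ_max = K·8FD/(πd³) → F_max = τ_allow·πd³/(8DK)
F_max = 750·π·6.1³/(8·61.0·1.1448) = 5.3481e+05/558.68 = 957.28 N

957 N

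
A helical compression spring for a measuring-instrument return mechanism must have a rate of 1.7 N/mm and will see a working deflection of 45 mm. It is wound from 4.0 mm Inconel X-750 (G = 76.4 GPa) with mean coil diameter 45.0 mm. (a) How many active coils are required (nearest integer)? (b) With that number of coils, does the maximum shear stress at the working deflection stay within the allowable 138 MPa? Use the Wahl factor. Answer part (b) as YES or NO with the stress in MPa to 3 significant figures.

N_a = Gd⁴/(8D³k) = (76.4×10³)(4.0⁴)/(8·45.0³·1.7) = 15.78 → N_a = 16
Actual rate k = Gd⁴/(8D³·16) = 1.6768 N/mm
Working load F = kδ = 1.6768·45 = 75.457 N
C = 45.0/4.0 = 11.2500; K_W = (4C−1)/(4C−4)+0.615/C = 1.1278
τ_max = K_W·8FD/(πd³) = 1.1278·135.1 = 152.38 MPa
τ_max > 138 MPa → exceeds allowable

(a) 16 coils; (b) NO, τ_max = 152 MPa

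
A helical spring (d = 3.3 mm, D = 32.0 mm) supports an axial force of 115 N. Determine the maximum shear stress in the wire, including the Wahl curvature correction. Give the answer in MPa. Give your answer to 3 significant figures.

Spring index C = D/d = 32.0/3.3 = 9.6970
K_W = (4C−1)/(4C−4) + 0.615/C = 37.788/34.788 + 0.0634 = 1.1497
τ₀ = 8FD/(πd³) = 8·115·32.0/(π·3.3³) = 29440/112.9 = 260.76 MPa
τ_max = K·τ₀ = 1.1497 × 260.76 = 299.79 MPa

300 MPa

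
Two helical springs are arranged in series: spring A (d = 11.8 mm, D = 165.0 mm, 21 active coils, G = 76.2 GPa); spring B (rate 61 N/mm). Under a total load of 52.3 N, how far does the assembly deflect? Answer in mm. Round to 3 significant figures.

k_A = Gd⁴/(8D³N_a) = (76.2×10³)(11.8⁴)/(8·165.0³·21) = 1.9576 N/mm
Series: 1/k_eq = 1/1.9576 + 1/61 = 0.52723; k_eq = 1.8967 N/mm
δ = F/k_eq = 52.3/1.8967 = 27.574 mm

27.6 mm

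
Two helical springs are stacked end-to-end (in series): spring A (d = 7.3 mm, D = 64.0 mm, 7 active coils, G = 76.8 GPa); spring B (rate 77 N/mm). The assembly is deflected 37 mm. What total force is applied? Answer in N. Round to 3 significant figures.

461 N

k_A = Gd⁴/(8D³N_a) = (76.8×10³)(7.3⁴)/(8·64.0³·7) = 14.857 N/mm
Series: 1/k_eq = 1/14.857 + 1/77 = 0.080296; k_eq = 12.454 N/mm
F = k_eq·δ = 12.454·37 = 460.79 N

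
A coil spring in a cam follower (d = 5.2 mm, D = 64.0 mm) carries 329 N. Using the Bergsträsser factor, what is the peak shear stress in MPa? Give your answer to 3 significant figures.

Spring index C = D/d = 64.0/5.2 = 12.3077
K_B = (4C+2)/(4C−3) = 51.231/46.231 = 1.1082
τ₀ = 8FD/(πd³) = 8·329·64.0/(π·5.2³) = 168448/441.73 = 381.33 MPa
τ_max = K·τ₀ = 1.1082 × 381.33 = 422.58 MPa

423 MPa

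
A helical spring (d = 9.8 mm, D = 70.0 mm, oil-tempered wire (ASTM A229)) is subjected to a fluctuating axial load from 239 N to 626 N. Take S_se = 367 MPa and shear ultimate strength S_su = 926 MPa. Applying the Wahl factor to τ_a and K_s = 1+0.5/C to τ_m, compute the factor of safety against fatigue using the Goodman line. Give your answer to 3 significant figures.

4.64

C = D/d = 70.0/9.8 = 7.1429; K_W = (4C−1)/(4C−4)+0.615/C = 1.2082; K_s = 1+0.5/C = 1.0700
F_a = (F_max−F_min)/2 = 193.5 N; F_m = (F_max+F_min)/2 = 432.5 N
τ_a = K_W·8F_aD/(πd³) = 1.2082 × 36.647 = 44.277 MPa
τ_m = K_s·8F_mD/(πd³) = 1.0700 × 81.912 = 87.646 MPa
Goodman: 1/n_f = τ_a/S_se + τ_m/S_su = 44.277/367 + 87.646/926 = 0.12065 + 0.09465 = 0.2153
n_f = 1/0.2153 = 4.645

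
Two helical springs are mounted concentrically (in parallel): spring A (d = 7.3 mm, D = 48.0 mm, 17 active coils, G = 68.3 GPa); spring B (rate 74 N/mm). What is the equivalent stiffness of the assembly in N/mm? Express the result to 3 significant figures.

86.9 N/mm

k_A = Gd⁴/(8D³N_a) = (68.3×10³)(7.3⁴)/(8·48.0³·17) = 12.896 N/mm
Parallel: k_eq = 12.896 + 74 = 86.896 N/mm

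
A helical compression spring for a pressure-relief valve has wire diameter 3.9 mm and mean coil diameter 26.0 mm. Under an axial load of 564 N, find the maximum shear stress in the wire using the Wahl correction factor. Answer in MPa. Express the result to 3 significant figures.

771 MPa

Spring index C = D/d = 26.0/3.9 = 6.6667
K_W = (4C−1)/(4C−4) + 0.615/C = 25.667/22.667 + 0.0922 = 1.2246
τ₀ = 8FD/(πd³) = 8·564·26.0/(π·3.9³) = 117312/186.36 = 629.5 MPa
τ_max = K·τ₀ = 1.2246 × 629.5 = 770.89 MPa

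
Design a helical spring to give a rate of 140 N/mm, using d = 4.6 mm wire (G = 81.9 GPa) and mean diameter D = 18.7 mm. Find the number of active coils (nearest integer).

5

N_a = Gd⁴/(8D³k) = (81.9×10³ × 4.6⁴)/(8 × 18.7³ × 140)
    = 3.66704e+07 / 7.32391e+06 = 5.007 → 5 coils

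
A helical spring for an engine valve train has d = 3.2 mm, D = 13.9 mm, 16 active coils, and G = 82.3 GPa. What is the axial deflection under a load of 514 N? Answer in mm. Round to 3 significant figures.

k = Gd⁴/(8D³N_a) = (82.3×10³)(3.2⁴)/(8·13.9³·16) = 25.104 N/mm
δ = F/k = 514 / 25.104 = 20.475 mm

20.5 mm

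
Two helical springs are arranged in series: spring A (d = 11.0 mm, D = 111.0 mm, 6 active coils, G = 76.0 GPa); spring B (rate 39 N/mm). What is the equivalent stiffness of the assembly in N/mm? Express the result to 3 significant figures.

k_A = Gd⁴/(8D³N_a) = (76.0×10³)(11.0⁴)/(8·111.0³·6) = 16.95 N/mm
Series: 1/k_eq = 1/16.95 + 1/39 = 0.084637; k_eq = 11.815 N/mm

11.8 N/mm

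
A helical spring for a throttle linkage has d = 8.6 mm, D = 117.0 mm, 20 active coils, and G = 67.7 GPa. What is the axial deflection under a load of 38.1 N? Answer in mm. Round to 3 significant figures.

k = Gd⁴/(8D³N_a) = (67.7×10³)(8.6⁴)/(8·117.0³·20) = 1.4451 N/mm
δ = F/k = 38.1 / 1.4451 = 26.365 mm

26.4 mm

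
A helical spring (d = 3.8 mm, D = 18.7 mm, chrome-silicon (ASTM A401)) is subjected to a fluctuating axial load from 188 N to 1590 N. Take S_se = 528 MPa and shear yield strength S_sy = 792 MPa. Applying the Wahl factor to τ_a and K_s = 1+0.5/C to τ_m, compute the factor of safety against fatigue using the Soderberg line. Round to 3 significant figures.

C = D/d = 18.7/3.8 = 4.9211; K_W = (4C−1)/(4C−4)+0.615/C = 1.3162; K_s = 1+0.5/C = 1.1016
F_a = (F_max−F_min)/2 = 701 N; F_m = (F_max+F_min)/2 = 889 N
τ_a = K_W·8F_aD/(πd³) = 1.3162 × 608.34 = 800.73 MPa
τ_m = K_s·8F_mD/(πd³) = 1.1016 × 771.49 = 849.88 MPa
Soderberg: 1/n_f = τ_a/S_se + τ_m/S_sy = 800.73/528 + 849.88/792 = 1.51654 + 1.07308 = 2.5896
n_f = 1/2.5896 = 0.3862

0.386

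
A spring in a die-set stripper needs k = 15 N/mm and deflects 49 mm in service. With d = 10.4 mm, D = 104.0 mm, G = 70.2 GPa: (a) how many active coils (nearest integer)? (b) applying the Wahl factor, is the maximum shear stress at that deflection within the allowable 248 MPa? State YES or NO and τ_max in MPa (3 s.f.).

N_a = Gd⁴/(8D³k) = (70.2×10³)(10.4⁴)/(8·104.0³·15) = 6.084 → N_a = 6
Actual rate k = Gd⁴/(8D³·6) = 15.21 N/mm
Working load F = kδ = 15.21·49 = 745.29 N
C = 104.0/10.4 = 10.0000; K_W = (4C−1)/(4C−4)+0.615/C = 1.1448
τ_max = K_W·8FD/(πd³) = 1.1448·175.47 = 200.88 MPa
τ_max ≤ 248 MPa → acceptable

(a) 6 coils; (b) YES, τ_max = 201 MPa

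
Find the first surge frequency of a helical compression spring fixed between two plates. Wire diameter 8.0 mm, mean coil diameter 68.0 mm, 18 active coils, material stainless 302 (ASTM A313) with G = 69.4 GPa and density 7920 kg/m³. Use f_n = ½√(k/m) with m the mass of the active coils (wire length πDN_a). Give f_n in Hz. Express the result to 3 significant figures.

32.0 Hz

k = Gd⁴/(8D³N_a) = (69.4×10³)(8.0⁴)/(8·68.0³·18) = 6.2781 N/mm = 6278.1 N/m
Wire length L = πDN_a = π·68.0·18 = 3845.3 mm
m = ρ·(πd²/4)·L = 7920 × 50.265×10⁻⁶ m² × 3.8453 m = 1.5308 kg
f_n = ½√(k/m) = 0.5·√(6278.1/1.5308) = 0.5·√(4101.1) = 32.02 Hz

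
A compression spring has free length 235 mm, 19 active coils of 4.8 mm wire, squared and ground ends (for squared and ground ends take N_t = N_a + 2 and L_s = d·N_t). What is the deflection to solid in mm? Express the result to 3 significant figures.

N_t = 21; L_s = 4.8·21 = 100.8 mm
δ_solid = L₀ − L_s = 235 − 100.8 = 134.2 mm

134 mm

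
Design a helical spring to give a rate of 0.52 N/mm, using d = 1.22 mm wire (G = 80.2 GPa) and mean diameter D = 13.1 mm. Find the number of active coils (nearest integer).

19

N_a = Gd⁴/(8D³k) = (80.2×10³ × 1.22⁴)/(8 × 13.1³ × 0.52)
    = 177670 / 9352.06 = 19 → 19 coils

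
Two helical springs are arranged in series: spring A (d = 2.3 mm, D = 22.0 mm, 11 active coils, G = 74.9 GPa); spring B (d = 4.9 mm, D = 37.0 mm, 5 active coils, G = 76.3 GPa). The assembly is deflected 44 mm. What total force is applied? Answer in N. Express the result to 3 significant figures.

k_A = Gd⁴/(8D³N_a) = (74.9×10³)(2.3⁴)/(8·22.0³·11) = 2.2369 N/mm
k_B = Gd⁴/(8D³N_a) = (76.3×10³)(4.9⁴)/(8·37.0³·5) = 21.709 N/mm
Series: 1/k_eq = 1/2.2369 + 1/21.709 = 0.49311; k_eq = 2.0279 N/mm
F = k_eq·δ = 2.0279·44 = 89.229 N

89.2 N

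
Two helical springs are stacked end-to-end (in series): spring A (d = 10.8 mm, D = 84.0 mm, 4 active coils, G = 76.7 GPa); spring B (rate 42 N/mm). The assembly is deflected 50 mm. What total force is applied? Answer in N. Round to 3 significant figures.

1190 N

k_A = Gd⁴/(8D³N_a) = (76.7×10³)(10.8⁴)/(8·84.0³·4) = 55.018 N/mm
Series: 1/k_eq = 1/55.018 + 1/42 = 0.041985; k_eq = 23.818 N/mm
F = k_eq·δ = 23.818·50 = 1190.9 N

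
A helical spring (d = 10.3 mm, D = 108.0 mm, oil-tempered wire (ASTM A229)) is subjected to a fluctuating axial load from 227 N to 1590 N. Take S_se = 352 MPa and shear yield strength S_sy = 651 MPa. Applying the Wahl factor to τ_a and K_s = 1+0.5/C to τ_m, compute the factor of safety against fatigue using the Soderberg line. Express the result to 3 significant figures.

C = D/d = 108.0/10.3 = 10.4854; K_W = (4C−1)/(4C−4)+0.615/C = 1.1377; K_s = 1+0.5/C = 1.0477
F_a = (F_max−F_min)/2 = 681.5 N; F_m = (F_max+F_min)/2 = 908.5 N
τ_a = K_W·8F_aD/(πd³) = 1.1377 × 171.52 = 195.14 MPa
τ_m = K_s·8F_mD/(πd³) = 1.0477 × 228.65 = 239.56 MPa
Soderberg: 1/n_f = τ_a/S_se + τ_m/S_sy = 195.14/352 + 239.56/651 = 0.55438 + 0.36798 = 0.92237
n_f = 1/0.92237 = 1.084

1.08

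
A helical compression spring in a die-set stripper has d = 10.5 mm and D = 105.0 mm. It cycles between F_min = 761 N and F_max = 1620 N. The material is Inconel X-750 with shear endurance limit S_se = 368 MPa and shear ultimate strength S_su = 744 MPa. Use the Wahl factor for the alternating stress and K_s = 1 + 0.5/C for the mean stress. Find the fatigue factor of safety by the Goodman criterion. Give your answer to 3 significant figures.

C = D/d = 105.0/10.5 = 10.0000; K_W = (4C−1)/(4C−4)+0.615/C = 1.1448; K_s = 1+0.5/C = 1.0500
F_a = (F_max−F_min)/2 = 429.5 N; F_m = (F_max+F_min)/2 = 1190.5 N
τ_a = K_W·8F_aD/(πd³) = 1.1448 × 99.203 = 113.57 MPa
τ_m = K_s·8F_mD/(πd³) = 1.0500 × 274.97 = 288.72 MPa
Goodman: 1/n_f = τ_a/S_se + τ_m/S_su = 113.57/368 + 288.72/744 = 0.30862 + 0.38807 = 0.69668
n_f = 1/0.69668 = 1.435

1.44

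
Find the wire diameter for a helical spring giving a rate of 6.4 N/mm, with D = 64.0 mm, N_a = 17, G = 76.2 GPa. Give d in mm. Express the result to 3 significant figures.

7.40 mm

d = (8D³N_a·k / G)^(1/4) = (8·64.0³·17·6.4 / (76.2×10³))^0.25
  = (2994.4)^0.25 = 7.3973 mm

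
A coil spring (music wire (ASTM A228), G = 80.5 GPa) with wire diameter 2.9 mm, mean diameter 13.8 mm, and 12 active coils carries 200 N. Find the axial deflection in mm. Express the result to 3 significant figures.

k = Gd⁴/(8D³N_a) = (80.5×10³)(2.9⁴)/(8·13.8³·12) = 22.567 N/mm
δ = F/k = 200 / 22.567 = 8.8624 mm

8.86 mm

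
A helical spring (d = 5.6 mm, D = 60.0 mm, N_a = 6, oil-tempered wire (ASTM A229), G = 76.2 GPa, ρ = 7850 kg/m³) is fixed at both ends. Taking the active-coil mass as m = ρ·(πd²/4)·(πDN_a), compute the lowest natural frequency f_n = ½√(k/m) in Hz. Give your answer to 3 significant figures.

k = Gd⁴/(8D³N_a) = (76.2×10³)(5.6⁴)/(8·60.0³·6) = 7.2279 N/mm = 7227.9 N/m
Wire length L = πDN_a = π·60.0·6 = 1131 mm
m = ρ·(πd²/4)·L = 7850 × 24.63×10⁻⁶ m² × 1.131 m = 0.21867 kg
f_n = ½√(k/m) = 0.5·√(7227.9/0.21867) = 0.5·√(33054) = 90.904 Hz

90.9 Hz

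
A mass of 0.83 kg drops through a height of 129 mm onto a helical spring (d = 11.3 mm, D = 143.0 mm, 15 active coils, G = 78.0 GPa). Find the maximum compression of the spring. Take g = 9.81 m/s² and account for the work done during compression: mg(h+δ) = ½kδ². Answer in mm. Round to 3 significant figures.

26.4 mm

k = Gd⁴/(8D³N_a) = (78.0×10³)(11.3⁴)/(8·143.0³·15) = 3.6243 N/mm
W = mg = 0.83 × 9.81 = 8.1423 N
½kδ² − Wδ − Wh = 0 → δ = (W + √(W² + 2kWh))/k
δ = (8.1423 + √(66.297 + 7613.53))/3.6243 = (8.1423 + 87.635)/3.6243 = 26.427 mm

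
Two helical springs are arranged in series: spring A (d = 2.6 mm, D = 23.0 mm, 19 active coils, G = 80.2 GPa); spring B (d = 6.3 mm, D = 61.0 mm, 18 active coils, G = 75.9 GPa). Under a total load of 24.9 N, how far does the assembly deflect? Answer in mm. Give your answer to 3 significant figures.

k_A = Gd⁴/(8D³N_a) = (80.2×10³)(2.6⁴)/(8·23.0³·19) = 1.9817 N/mm
k_B = Gd⁴/(8D³N_a) = (75.9×10³)(6.3⁴)/(8·61.0³·18) = 3.6581 N/mm
Series: 1/k_eq = 1/1.9817 + 1/3.6581 = 0.77798; k_eq = 1.2854 N/mm
δ = F/k_eq = 24.9/1.2854 = 19.372 mm

19.4 mm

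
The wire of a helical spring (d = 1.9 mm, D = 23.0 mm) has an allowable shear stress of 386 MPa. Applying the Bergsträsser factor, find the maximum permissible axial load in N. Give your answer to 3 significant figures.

40.7 N

C = D/d = 23.0/1.9 = 12.1053
K_B = (4C+2)/(4C−3) = 50.421/45.421 = 1.1101
τ_max = K·8FD/(πd³) → F_max = τ_allow·πd³/(8DK)
F_max = 386·π·1.9³/(8·23.0·1.1101) = 8317.6/204.25 = 40.722 N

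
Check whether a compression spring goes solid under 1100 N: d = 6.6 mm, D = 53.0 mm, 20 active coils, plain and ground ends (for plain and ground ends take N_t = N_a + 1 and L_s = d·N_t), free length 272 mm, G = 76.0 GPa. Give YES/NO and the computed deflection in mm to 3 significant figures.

YES, δ = 182 mm

k = Gd⁴/(8D³N_a) = (76.0×10³)(6.6⁴)/(8·53.0³·20) = 6.054 N/mm
N_t = 21; L_s = 6.6·21 = 138.6 mm; δ_solid = L₀ − L_s = 272 − 138.6 = 133.4 mm
δ = F/k = 1100/6.054 = 181.7 mm
δ ≥ δ_solid → spring goes solid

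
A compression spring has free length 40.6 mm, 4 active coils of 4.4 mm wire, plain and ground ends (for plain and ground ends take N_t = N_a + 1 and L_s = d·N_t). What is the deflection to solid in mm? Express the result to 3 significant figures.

18.6 mm

N_t = 5; L_s = 4.4·5 = 22 mm
δ_solid = L₀ − L_s = 40.6 − 22 = 18.6 mm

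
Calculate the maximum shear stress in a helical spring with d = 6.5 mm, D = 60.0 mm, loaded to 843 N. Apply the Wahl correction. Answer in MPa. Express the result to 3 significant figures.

543 MPa

Spring index C = D/d = 60.0/6.5 = 9.2308
K_W = (4C−1)/(4C−4) + 0.615/C = 35.923/32.923 + 0.0666 = 1.1577
τ₀ = 8FD/(πd³) = 8·843·60.0/(π·6.5³) = 404640/862.76 = 469.01 MPa
τ_max = K·τ₀ = 1.1577 × 469.01 = 542.99 MPa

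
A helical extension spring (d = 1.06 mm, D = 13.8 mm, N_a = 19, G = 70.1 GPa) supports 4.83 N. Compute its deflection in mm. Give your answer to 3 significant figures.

21.8 mm

k = Gd⁴/(8D³N_a) = (70.1×10³)(1.06⁴)/(8·13.8³·19) = 0.22154 N/mm
δ = F/k = 4.83 / 0.22154 = 21.802 mm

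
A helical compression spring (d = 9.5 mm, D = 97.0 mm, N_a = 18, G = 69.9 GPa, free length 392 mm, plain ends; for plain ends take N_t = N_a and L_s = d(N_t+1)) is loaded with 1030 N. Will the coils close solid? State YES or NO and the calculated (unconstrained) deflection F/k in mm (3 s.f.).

k = Gd⁴/(8D³N_a) = (69.9×10³)(9.5⁴)/(8·97.0³·18) = 4.3321 N/mm
N_t = 18; L_s = 9.5·19 = 180.5 mm; δ_solid = L₀ − L_s = 392 − 180.5 = 211.5 mm
δ = F/k = 1030/4.3321 = 237.76 mm
δ ≥ δ_solid → spring goes solid

YES, δ = 238 mm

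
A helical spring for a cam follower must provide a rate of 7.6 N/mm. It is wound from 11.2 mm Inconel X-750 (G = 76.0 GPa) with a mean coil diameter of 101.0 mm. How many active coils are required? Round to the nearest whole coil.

N_a = Gd⁴/(8D³k) = (76.0×10³ × 11.2⁴)/(8 × 101.0³ × 7.6)
    = 1.19587e+09 / 6.26423e+07 = 19.09 → 19 coils

19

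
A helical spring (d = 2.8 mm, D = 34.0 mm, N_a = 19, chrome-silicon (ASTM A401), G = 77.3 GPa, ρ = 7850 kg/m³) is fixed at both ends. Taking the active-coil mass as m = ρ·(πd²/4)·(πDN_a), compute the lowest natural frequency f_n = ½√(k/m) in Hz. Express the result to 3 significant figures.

45.0 Hz

k = Gd⁴/(8D³N_a) = (77.3×10³)(2.8⁴)/(8·34.0³·19) = 0.7953 N/mm = 795.3 N/m
Wire length L = πDN_a = π·34.0·19 = 2029.5 mm
m = ρ·(πd²/4)·L = 7850 × 6.1575×10⁻⁶ m² × 2.0295 m = 0.098098 kg
f_n = ½√(k/m) = 0.5·√(795.3/0.098098) = 0.5·√(8107.2) = 45.02 Hz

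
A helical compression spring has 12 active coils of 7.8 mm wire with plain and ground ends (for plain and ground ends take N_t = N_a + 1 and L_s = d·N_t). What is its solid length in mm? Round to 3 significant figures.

101 mm

plain and ground ends: N_t = N_a + 1 = 12 + 1 = 13
L_s = d·N_t = 7.8 × 13 = 101.4 mm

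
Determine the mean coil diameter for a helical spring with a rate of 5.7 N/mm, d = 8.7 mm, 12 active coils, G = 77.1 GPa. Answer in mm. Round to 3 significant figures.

93.1 mm

D = (Gd⁴/(8N_a·k))^(1/3) = (77.1×10³·8.7⁴/(8·12·5.7))^(1/3)
  = (807208)^(1/3) = 93.1097 mm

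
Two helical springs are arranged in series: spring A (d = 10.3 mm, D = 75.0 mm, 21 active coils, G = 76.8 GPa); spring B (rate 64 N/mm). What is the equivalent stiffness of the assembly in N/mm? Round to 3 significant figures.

k_A = Gd⁴/(8D³N_a) = (76.8×10³)(10.3⁴)/(8·75.0³·21) = 12.196 N/mm
Series: 1/k_eq = 1/12.196 + 1/64 = 0.097619; k_eq = 10.244 N/mm

10.2 N/mm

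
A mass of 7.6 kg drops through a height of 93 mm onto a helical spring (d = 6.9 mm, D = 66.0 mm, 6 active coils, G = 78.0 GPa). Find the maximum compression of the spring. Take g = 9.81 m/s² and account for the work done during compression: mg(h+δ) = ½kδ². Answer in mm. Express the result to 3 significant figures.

39.2 mm

k = Gd⁴/(8D³N_a) = (78.0×10³)(6.9⁴)/(8·66.0³·6) = 12.812 N/mm
W = mg = 7.6 × 9.81 = 74.556 N
½kδ² − Wδ − Wh = 0 → δ = (W + √(W² + 2kWh))/k
δ = (74.556 + √(5558.6 + 177670))/12.812 = (74.556 + 428.05)/12.812 = 39.229 mm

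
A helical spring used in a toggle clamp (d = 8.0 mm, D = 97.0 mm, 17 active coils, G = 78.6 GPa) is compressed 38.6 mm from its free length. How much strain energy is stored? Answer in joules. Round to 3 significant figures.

k = Gd⁴/(8D³N_a) = (78.6×10³)(8.0⁴)/(8·97.0³·17) = 2.5938 N/mm
U = ½kδ² = 0.5 × 2.5938 × 38.6² = 1932.3 N·mm = 1.9323 J

1.93 J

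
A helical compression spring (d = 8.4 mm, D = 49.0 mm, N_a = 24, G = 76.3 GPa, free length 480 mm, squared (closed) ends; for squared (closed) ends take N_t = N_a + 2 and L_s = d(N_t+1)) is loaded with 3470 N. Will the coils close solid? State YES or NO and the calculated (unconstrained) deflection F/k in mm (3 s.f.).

NO, δ = 206 mm

k = Gd⁴/(8D³N_a) = (76.3×10³)(8.4⁴)/(8·49.0³·24) = 16.817 N/mm
N_t = 26; L_s = 8.4·27 = 226.8 mm; δ_solid = L₀ − L_s = 480 − 226.8 = 253.2 mm
δ = F/k = 3470/16.817 = 206.34 mm
δ < δ_solid → spring does not go solid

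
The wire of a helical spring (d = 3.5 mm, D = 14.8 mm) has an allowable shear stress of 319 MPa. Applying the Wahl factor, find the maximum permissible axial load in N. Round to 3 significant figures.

C = D/d = 14.8/3.5 = 4.2286
K_W = (4C−1)/(4C−4) + 0.615/C = 15.914/12.914 + 0.1454 = 1.3777
τ_max = K·8FD/(πd³) → F_max = τ_allow·πd³/(8DK)
F_max = 319·π·3.5³/(8·14.8·1.3777) = 42968/163.12 = 263.41 N

263 N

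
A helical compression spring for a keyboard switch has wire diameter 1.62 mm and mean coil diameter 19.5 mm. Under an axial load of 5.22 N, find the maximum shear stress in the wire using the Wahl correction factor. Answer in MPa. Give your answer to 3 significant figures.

68.2 MPa

Spring index C = D/d = 19.5/1.62 = 12.0370
K_W = (4C−1)/(4C−4) + 0.615/C = 47.148/44.148 + 0.0511 = 1.1190
τ₀ = 8FD/(πd³) = 8·5.22·19.5/(π·1.62³) = 814.32/13.357 = 60.968 MPa
τ_max = K·τ₀ = 1.1190 × 60.968 = 68.226 MPa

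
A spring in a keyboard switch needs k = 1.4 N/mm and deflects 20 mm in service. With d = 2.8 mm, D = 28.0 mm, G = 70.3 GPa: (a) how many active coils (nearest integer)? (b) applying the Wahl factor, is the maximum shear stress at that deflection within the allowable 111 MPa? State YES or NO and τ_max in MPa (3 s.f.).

(a) 18 coils; (b) YES, τ_max = 102 MPa

N_a = Gd⁴/(8D³k) = (70.3×10³)(2.8⁴)/(8·28.0³·1.4) = 17.57 → N_a = 18
Actual rate k = Gd⁴/(8D³·18) = 1.3669 N/mm
Working load F = kδ = 1.3669·20 = 27.339 N
C = 28.0/2.8 = 10.0000; K_W = (4C−1)/(4C−4)+0.615/C = 1.1448
τ_max = K_W·8FD/(πd³) = 1.1448·88.798 = 101.66 MPa
τ_max ≤ 111 MPa → acceptable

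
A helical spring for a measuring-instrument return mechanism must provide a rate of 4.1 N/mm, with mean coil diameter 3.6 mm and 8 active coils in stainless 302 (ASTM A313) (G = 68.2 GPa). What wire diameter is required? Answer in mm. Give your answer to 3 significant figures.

0.651 mm

d = (8D³N_a·k / G)^(1/4) = (8·3.6³·8·4.1 / (68.2×10³))^0.25
  = (0.17951)^0.25 = 0.6509 mm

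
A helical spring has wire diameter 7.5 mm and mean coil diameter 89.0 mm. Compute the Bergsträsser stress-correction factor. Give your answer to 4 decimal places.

1.1124

C = D/d = 89.0/7.5 = 11.8667
K_B = (4C+2)/(4C−3) = 49.467/44.467 = 1.1124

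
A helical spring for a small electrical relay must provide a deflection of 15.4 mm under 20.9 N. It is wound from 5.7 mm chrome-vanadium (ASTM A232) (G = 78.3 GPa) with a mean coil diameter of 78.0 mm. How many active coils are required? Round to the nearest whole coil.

Required rate k = F/δ = 20.9/15.4 = 1.3571 N/mm
N_a = Gd⁴/(8D³k) = (78.3×10³ × 5.7⁴)/(8 × 78.0³ × 1.3571)
    = 8.26535e+07 / 5.15228e+06 = 16.04 → 16 coils

16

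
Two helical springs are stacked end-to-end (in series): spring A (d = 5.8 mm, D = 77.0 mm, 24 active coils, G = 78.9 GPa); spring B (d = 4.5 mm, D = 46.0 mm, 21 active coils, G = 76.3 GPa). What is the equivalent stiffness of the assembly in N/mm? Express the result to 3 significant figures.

k_A = Gd⁴/(8D³N_a) = (78.9×10³)(5.8⁴)/(8·77.0³·24) = 1.0186 N/mm
k_B = Gd⁴/(8D³N_a) = (76.3×10³)(4.5⁴)/(8·46.0³·21) = 1.9133 N/mm
Series: 1/k_eq = 1/1.0186 + 1/1.9133 = 1.5044; k_eq = 0.66473 N/mm

0.665 N/mm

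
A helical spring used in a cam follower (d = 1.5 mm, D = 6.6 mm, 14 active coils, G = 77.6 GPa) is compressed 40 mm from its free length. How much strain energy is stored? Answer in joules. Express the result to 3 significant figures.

9.76 J

k = Gd⁴/(8D³N_a) = (77.6×10³)(1.5⁴)/(8·6.6³·14) = 12.2 N/mm
U = ½kδ² = 0.5 × 12.2 × 40² = 9760.4 N·mm = 9.7604 J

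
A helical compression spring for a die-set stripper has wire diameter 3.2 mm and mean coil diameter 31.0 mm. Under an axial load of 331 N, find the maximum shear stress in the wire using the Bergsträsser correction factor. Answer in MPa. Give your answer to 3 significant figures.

909 MPa

Spring index C = D/d = 31.0/3.2 = 9.6875
K_B = (4C+2)/(4C−3) = 40.750/35.750 = 1.1399
τ₀ = 8FD/(πd³) = 8·331·31.0/(π·3.2³) = 82088/102.94 = 797.41 MPa
τ_max = K·τ₀ = 1.1399 × 797.41 = 908.93 MPa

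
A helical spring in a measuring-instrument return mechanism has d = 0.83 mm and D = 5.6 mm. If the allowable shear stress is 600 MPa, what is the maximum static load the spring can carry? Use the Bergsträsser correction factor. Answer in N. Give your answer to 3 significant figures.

19.9 N

C = D/d = 5.6/0.83 = 6.7470
K_B = (4C+2)/(4C−3) = 28.988/23.988 = 1.2084
τ_max = K·8FD/(πd³) → F_max = τ_allow·πd³/(8DK)
F_max = 600·π·0.83³/(8·5.6·1.2084) = 1077.8/54.138 = 19.908 N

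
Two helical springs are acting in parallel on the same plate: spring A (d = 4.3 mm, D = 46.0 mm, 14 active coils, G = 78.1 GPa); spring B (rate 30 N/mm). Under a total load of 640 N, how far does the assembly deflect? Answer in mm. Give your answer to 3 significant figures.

k_A = Gd⁴/(8D³N_a) = (78.1×10³)(4.3⁴)/(8·46.0³·14) = 2.4493 N/mm
Parallel: k_eq = 2.4493 + 30 = 32.449 N/mm
δ = F/k_eq = 640/32.449 = 19.723 mm

19.7 mm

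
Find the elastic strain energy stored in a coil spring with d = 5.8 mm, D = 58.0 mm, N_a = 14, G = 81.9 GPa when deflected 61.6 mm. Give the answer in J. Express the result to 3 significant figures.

8.05 J

k = Gd⁴/(8D³N_a) = (81.9×10³)(5.8⁴)/(8·58.0³·14) = 4.2412 N/mm
U = ½kδ² = 0.5 × 4.2412 × 61.6² = 8046.8 N·mm = 8.0468 J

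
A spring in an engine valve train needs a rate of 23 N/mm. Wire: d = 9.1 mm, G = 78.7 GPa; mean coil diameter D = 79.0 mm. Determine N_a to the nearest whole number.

N_a = Gd⁴/(8D³k) = (78.7×10³ × 9.1⁴)/(8 × 79.0³ × 23)
    = 5.39685e+08 / 9.07192e+07 = 5.949 → 6 coils

6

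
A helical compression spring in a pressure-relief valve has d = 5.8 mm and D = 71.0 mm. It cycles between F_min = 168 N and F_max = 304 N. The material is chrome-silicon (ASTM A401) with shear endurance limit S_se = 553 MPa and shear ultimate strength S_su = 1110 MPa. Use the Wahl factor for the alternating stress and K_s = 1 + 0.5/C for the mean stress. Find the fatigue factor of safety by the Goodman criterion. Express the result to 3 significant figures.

C = D/d = 71.0/5.8 = 12.2414; K_W = (4C−1)/(4C−4)+0.615/C = 1.1170; K_s = 1+0.5/C = 1.0408
F_a = (F_max−F_min)/2 = 68 N; F_m = (F_max+F_min)/2 = 236 N
τ_a = K_W·8F_aD/(πd³) = 1.1170 × 63.012 = 70.382 MPa
τ_m = K_s·8F_mD/(πd³) = 1.0408 × 218.69 = 227.62 MPa
Goodman: 1/n_f = τ_a/S_se + τ_m/S_su = 70.382/553 + 227.62/1110 = 0.12727 + 0.20506 = 0.33234
n_f = 1/0.33234 = 3.009

3.01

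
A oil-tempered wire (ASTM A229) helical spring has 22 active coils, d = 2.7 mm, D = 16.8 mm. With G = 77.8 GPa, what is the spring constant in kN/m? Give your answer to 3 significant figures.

k = Gd⁴/(8D³N_a) = (77.8×10³ × 2.7⁴) / (8 × 16.8³ × 22)
  = 4.13461e+06 / 834527 = 4.9544 N/mm

4.95 kN/m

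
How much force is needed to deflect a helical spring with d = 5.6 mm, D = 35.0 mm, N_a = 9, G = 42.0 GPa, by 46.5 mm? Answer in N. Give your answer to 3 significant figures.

k = Gd⁴/(8D³N_a) = (42.0×10³)(5.6⁴)/(8·35.0³·9) = 13.38 N/mm
F = k·δ = 13.38 × 46.5 = 622.18 N

622 N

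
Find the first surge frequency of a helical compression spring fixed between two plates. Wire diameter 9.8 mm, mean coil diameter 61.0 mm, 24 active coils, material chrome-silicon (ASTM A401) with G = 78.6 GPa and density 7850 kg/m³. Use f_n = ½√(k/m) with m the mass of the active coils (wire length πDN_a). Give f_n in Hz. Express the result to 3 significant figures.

39.1 Hz

k = Gd⁴/(8D³N_a) = (78.6×10³)(9.8⁴)/(8·61.0³·24) = 16.636 N/mm = 16636 N/m
Wire length L = πDN_a = π·61.0·24 = 4599.3 mm
m = ρ·(πd²/4)·L = 7850 × 75.43×10⁻⁶ m² × 4.5993 m = 2.7233 kg
f_n = ½√(k/m) = 0.5·√(16636/2.7233) = 0.5·√(6108.5) = 39.078 Hz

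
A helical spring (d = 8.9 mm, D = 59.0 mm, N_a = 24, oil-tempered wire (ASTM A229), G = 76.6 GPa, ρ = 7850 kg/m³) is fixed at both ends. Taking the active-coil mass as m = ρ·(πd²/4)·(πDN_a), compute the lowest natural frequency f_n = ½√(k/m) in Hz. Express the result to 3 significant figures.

37.5 Hz

k = Gd⁴/(8D³N_a) = (76.6×10³)(8.9⁴)/(8·59.0³·24) = 12.188 N/mm = 12188 N/m
Wire length L = πDN_a = π·59.0·24 = 4448.5 mm
m = ρ·(πd²/4)·L = 7850 × 62.211×10⁻⁶ m² × 4.4485 m = 2.1725 kg
f_n = ½√(k/m) = 0.5·√(12188/2.1725) = 0.5·√(5610.2) = 37.451 Hz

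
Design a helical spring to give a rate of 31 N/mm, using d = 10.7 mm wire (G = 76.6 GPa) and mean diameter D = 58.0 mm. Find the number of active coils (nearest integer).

N_a = Gd⁴/(8D³k) = (76.6×10³ × 10.7⁴)/(8 × 58.0³ × 31)
    = 1.00407e+09 / 4.83878e+07 = 20.75 → 21 coils

21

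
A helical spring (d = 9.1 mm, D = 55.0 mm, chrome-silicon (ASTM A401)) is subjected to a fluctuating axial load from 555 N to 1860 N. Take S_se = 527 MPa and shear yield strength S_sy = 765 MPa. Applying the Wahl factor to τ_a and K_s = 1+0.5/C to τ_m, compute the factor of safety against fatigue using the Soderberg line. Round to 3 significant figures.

1.65

C = D/d = 55.0/9.1 = 6.0440; K_W = (4C−1)/(4C−4)+0.615/C = 1.2504; K_s = 1+0.5/C = 1.0827
F_a = (F_max−F_min)/2 = 652.5 N; F_m = (F_max+F_min)/2 = 1207.5 N
τ_a = K_W·8F_aD/(πd³) = 1.2504 × 121.27 = 151.64 MPa
τ_m = K_s·8F_mD/(πd³) = 1.0827 × 224.42 = 242.99 MPa
Soderberg: 1/n_f = τ_a/S_se + τ_m/S_sy = 151.64/527 + 242.99/765 = 0.28775 + 0.31763 = 0.60538
n_f = 1/0.60538 = 1.652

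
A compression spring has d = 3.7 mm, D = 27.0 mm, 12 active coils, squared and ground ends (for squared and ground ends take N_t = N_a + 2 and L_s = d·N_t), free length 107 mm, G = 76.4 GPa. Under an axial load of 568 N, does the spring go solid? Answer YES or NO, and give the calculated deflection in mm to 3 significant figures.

k = Gd⁴/(8D³N_a) = (76.4×10³)(3.7⁴)/(8·27.0³·12) = 7.5777 N/mm
N_t = 14; L_s = 3.7·14 = 51.8 mm; δ_solid = L₀ − L_s = 107 − 51.8 = 55.2 mm
δ = F/k = 568/7.5777 = 74.957 mm
δ ≥ δ_solid → spring goes solid

YES, δ = 75.0 mm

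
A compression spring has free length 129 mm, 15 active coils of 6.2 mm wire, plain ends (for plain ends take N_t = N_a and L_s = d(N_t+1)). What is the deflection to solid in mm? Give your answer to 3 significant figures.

29.8 mm

N_t = 15; L_s = 6.2·16 = 99.2 mm
δ_solid = L₀ − L_s = 129 − 99.2 = 29.8 mm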